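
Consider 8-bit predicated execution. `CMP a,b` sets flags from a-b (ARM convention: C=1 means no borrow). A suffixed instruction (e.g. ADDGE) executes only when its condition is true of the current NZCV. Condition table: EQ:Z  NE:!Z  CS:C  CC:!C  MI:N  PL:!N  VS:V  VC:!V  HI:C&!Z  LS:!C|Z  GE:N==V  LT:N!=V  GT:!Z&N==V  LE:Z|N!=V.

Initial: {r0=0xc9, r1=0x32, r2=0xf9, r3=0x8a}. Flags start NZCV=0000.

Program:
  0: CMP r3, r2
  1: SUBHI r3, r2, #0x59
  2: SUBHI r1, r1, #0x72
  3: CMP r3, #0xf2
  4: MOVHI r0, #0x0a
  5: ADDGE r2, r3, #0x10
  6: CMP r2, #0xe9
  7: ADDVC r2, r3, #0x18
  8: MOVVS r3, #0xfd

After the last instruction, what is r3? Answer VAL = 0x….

VAL = 0x8a

0: ✓ CMP  NZCV=1000
1: · SUBHI
2: · SUBHI
3: ✓ CMP  NZCV=1000
4: · MOVHI
5: · ADDGE
6: ✓ CMP  NZCV=0010
7: ✓ ADDVC  r2←0xa2
8: · MOVVS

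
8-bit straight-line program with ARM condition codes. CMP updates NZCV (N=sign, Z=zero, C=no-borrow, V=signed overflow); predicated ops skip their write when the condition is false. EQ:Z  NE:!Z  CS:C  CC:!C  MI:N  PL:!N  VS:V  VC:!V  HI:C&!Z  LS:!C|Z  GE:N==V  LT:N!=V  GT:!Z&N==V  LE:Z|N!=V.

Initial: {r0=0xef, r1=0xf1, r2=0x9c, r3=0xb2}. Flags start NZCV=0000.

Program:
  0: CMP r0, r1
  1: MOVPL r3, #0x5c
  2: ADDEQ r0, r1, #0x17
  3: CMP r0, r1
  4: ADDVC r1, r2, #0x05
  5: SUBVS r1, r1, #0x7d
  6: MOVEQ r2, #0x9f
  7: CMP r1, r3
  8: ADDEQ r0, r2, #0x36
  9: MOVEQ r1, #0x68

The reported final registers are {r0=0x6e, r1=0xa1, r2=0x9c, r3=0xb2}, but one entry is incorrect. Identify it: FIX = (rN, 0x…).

0: ✓ CMP  NZCV=1000
1: · MOVPL
2: · ADDEQ
3: ✓ CMP  NZCV=1000
4: ✓ ADDVC  r1←0xa1
5: · SUBVS
6: · MOVEQ
7: ✓ CMP  NZCV=1000
8: · ADDEQ
9: · MOVEQ

FIX = (r0, 0xef)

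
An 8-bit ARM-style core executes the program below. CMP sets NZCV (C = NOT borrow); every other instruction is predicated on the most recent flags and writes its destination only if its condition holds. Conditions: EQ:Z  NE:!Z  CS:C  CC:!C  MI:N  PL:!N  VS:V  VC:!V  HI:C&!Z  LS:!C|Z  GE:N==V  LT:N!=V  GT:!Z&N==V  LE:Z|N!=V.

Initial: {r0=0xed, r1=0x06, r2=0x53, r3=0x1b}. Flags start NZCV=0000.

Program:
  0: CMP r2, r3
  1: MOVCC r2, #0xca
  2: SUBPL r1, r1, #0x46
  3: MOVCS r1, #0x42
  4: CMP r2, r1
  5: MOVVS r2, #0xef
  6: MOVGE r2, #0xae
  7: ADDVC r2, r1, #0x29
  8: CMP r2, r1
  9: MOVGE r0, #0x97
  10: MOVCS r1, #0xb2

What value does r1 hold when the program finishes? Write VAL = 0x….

VAL = 0xb2

[0] flags=0010 → (cmp)
[1] flags=0010 CC?F → skip
[2] flags=0010 PL?T → r1=0xc0
[3] flags=0010 CS?T → r1=0x42
[4] flags=0010 → (cmp)
[5] flags=0010 VS?F → skip
[6] flags=0010 GE?T → r2=0xae
[7] flags=0010 VC?T → r2=0x6b
[8] flags=0010 → (cmp)
[9] flags=0010 GE?T → r0=0x97
[10] flags=0010 CS?T → r1=0xb2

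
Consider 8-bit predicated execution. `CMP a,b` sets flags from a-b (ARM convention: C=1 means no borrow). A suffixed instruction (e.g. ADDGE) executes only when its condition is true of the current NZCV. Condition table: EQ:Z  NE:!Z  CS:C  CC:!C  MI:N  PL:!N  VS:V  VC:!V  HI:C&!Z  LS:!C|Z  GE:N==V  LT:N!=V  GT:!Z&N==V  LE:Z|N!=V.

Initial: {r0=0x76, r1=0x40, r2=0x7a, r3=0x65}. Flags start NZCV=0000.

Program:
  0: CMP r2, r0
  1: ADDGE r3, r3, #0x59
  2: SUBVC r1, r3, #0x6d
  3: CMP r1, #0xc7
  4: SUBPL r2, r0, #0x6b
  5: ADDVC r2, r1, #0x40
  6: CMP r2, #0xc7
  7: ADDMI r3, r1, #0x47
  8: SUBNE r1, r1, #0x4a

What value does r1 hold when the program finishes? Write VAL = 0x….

[0] flags=0010 → (cmp)
[1] flags=0010 GE?T → r3=0xbe
[2] flags=0010 VC?T → r1=0x51
[3] flags=1001 → (cmp)
[4] flags=1001 PL?F → skip
[5] flags=1001 VC?F → skip
[6] flags=1001 → (cmp)
[7] flags=1001 MI?T → r3=0x98
[8] flags=1001 NE?T → r1=0x07

VAL = 0x07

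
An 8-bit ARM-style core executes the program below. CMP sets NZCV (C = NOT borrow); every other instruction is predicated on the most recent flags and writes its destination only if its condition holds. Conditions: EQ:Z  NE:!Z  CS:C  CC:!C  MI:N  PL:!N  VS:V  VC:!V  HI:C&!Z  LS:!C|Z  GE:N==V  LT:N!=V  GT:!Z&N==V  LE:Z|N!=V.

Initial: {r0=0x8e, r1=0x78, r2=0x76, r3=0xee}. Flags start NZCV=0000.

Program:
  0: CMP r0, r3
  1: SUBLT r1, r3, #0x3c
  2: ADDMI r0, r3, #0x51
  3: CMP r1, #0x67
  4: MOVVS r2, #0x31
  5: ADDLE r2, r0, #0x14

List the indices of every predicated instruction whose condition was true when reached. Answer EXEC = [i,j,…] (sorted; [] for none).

0: ✓ CMP  NZCV=1000
1: ✓ SUBLT  r1←0xb2
2: ✓ ADDMI  r0←0x3f
3: ✓ CMP  NZCV=0011
4: ✓ MOVVS  r2←0x31
5: ✓ ADDLE  r2←0x53

EXEC = [1,2,4,5]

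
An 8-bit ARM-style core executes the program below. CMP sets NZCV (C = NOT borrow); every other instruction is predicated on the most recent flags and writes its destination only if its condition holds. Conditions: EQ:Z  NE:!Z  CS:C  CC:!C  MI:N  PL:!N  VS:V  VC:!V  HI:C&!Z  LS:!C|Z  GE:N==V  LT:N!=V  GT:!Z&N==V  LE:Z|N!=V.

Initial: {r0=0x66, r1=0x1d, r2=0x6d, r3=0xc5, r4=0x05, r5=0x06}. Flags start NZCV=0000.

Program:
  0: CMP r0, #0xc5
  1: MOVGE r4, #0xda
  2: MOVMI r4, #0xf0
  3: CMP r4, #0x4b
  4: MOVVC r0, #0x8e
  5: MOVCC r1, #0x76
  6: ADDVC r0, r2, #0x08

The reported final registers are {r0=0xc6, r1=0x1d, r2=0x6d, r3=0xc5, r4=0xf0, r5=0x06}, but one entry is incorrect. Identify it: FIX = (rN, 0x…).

0: ✓ CMP  NZCV=1001
1: ✓ MOVGE  r4←0xda
2: ✓ MOVMI  r4←0xf0
3: ✓ CMP  NZCV=1010
4: ✓ MOVVC  r0←0x8e
5: · MOVCC
6: ✓ ADDVC  r0←0x75

FIX = (r0, 0x75)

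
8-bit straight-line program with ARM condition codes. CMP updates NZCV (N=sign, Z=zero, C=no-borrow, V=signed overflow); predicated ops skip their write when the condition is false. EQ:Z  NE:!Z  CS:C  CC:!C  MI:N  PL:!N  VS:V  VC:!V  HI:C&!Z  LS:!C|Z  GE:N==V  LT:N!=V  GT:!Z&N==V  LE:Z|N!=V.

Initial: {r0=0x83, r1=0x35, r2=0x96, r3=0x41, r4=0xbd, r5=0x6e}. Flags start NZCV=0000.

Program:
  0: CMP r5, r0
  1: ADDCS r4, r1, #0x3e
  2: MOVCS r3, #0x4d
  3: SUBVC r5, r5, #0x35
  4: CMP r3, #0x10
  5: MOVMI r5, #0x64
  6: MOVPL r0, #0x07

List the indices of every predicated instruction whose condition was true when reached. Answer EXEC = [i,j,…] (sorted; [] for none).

0: ✓ CMP  NZCV=1001
1: · ADDCS
2: · MOVCS
3: · SUBVC
4: ✓ CMP  NZCV=0010
5: · MOVMI
6: ✓ MOVPL  r0←0x07

EXEC = [6]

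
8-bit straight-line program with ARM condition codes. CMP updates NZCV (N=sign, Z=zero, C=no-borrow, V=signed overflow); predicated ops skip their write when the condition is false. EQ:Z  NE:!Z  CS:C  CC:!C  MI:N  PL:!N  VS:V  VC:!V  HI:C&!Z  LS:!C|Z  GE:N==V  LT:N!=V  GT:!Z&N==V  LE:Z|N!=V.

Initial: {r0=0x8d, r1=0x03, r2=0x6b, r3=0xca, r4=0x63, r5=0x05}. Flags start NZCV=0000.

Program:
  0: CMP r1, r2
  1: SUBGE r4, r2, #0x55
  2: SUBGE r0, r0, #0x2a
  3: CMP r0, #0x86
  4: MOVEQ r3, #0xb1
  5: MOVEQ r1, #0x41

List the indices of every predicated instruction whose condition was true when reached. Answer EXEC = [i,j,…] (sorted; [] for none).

0: ✓ CMP  NZCV=1000
1: · SUBGE
2: · SUBGE
3: ✓ CMP  NZCV=0010
4: · MOVEQ
5: · MOVEQ

EXEC = []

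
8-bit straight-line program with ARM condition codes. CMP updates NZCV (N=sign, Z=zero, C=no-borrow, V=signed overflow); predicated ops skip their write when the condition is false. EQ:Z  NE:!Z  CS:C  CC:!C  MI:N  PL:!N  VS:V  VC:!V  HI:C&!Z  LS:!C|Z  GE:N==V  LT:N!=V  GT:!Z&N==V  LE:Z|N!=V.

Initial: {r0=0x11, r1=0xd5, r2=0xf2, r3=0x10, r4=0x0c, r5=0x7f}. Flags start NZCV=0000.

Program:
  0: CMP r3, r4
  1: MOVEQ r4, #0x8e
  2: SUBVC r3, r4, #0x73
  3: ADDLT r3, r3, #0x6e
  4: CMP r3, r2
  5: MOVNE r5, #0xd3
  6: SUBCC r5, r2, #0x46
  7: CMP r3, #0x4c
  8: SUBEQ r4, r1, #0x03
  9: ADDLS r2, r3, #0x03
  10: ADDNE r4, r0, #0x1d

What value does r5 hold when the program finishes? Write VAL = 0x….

[0] flags=0010 → (cmp)
[1] flags=0010 EQ?F → skip
[2] flags=0010 VC?T → r3=0x99
[3] flags=0010 LT?F → skip
[4] flags=1000 → (cmp)
[5] flags=1000 NE?T → r5=0xd3
[6] flags=1000 CC?T → r5=0xac
[7] flags=0011 → (cmp)
[8] flags=0011 EQ?F → skip
[9] flags=0011 LS?F → skip
[10] flags=0011 NE?T → r4=0x2e

VAL = 0xac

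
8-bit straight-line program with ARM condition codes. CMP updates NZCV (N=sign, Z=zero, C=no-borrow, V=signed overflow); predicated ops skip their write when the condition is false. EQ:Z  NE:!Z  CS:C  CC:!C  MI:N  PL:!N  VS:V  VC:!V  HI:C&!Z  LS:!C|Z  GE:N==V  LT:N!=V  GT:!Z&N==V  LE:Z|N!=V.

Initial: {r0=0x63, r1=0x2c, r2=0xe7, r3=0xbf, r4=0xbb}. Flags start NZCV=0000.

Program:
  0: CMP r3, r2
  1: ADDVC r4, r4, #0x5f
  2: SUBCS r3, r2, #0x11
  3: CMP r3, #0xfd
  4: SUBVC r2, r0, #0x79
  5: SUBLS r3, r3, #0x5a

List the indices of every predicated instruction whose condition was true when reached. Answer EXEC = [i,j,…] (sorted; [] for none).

[0] flags=1000 → (cmp)
[1] flags=1000 VC?T → r4=0x1a
[2] flags=1000 CS?F → skip
[3] flags=1000 → (cmp)
[4] flags=1000 VC?T → r2=0xea
[5] flags=1000 LS?T → r3=0x65

EXEC = [1,4,5]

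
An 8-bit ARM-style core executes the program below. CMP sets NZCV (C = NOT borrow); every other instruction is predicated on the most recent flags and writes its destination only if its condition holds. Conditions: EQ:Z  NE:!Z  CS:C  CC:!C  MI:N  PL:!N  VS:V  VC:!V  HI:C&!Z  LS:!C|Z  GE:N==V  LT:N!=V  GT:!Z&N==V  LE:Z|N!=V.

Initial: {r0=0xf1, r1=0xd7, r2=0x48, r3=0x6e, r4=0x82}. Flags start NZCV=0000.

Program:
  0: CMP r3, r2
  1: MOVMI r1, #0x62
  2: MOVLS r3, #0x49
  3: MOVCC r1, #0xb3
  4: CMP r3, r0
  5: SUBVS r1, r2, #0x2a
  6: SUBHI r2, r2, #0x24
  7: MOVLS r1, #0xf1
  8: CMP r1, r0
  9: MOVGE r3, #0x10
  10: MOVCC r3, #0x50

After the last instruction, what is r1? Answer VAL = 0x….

VAL = 0xf1

[0] flags=0010 → (cmp)
[1] flags=0010 MI?F → skip
[2] flags=0010 LS?F → skip
[3] flags=0010 CC?F → skip
[4] flags=0000 → (cmp)
[5] flags=0000 VS?F → skip
[6] flags=0000 HI?F → skip
[7] flags=0000 LS?T → r1=0xf1
[8] flags=0110 → (cmp)
[9] flags=0110 GE?T → r3=0x10
[10] flags=0110 CC?F → skip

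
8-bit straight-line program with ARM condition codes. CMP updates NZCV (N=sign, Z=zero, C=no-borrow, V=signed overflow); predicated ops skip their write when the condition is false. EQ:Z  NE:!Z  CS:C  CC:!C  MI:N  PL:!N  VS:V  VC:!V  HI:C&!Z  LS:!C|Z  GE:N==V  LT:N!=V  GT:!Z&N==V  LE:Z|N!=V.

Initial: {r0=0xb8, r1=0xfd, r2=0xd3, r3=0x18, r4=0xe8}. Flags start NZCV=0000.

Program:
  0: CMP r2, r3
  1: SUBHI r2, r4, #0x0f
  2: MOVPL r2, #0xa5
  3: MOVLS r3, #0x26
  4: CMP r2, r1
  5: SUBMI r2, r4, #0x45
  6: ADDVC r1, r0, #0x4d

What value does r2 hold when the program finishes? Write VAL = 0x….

VAL = 0xa3

0: ✓ CMP  NZCV=1010
1: ✓ SUBHI  r2←0xd9
2: · MOVPL
3: · MOVLS
4: ✓ CMP  NZCV=1000
5: ✓ SUBMI  r2←0xa3
6: ✓ ADDVC  r1←0x05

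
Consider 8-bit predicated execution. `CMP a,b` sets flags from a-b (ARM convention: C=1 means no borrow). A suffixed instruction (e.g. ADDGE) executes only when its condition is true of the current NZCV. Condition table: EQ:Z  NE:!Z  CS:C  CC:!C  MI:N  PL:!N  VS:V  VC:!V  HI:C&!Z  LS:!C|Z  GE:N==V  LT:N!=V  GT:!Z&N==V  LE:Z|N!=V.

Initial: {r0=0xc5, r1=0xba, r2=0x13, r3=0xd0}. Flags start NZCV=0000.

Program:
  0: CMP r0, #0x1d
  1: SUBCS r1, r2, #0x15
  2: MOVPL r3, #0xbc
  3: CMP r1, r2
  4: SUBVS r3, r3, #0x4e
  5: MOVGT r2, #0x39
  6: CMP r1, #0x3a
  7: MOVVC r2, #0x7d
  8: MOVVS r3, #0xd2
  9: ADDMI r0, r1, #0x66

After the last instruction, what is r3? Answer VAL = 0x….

[0] flags=1010 → (cmp)
[1] flags=1010 CS?T → r1=0xfe
[2] flags=1010 PL?F → skip
[3] flags=1010 → (cmp)
[4] flags=1010 VS?F → skip
[5] flags=1010 GT?F → skip
[6] flags=1010 → (cmp)
[7] flags=1010 VC?T → r2=0x7d
[8] flags=1010 VS?F → skip
[9] flags=1010 MI?T → r0=0x64

VAL = 0xd0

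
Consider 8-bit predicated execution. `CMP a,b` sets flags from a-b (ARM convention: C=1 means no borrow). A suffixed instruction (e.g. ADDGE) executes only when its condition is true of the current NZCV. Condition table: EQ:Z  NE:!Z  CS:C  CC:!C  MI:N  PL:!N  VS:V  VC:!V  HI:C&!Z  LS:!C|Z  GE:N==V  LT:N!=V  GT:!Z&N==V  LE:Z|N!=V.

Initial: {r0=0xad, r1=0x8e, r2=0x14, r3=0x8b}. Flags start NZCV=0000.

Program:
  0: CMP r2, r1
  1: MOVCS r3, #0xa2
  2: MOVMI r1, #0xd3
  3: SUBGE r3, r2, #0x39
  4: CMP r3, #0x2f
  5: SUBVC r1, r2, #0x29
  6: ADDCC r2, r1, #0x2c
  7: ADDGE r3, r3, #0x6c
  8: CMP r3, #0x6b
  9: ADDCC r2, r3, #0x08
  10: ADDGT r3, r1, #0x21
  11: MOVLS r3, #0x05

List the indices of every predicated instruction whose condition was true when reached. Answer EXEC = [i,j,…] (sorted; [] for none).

0: ✓ CMP  NZCV=1001
1: · MOVCS
2: ✓ MOVMI  r1←0xd3
3: ✓ SUBGE  r3←0xdb
4: ✓ CMP  NZCV=1010
5: ✓ SUBVC  r1←0xeb
6: · ADDCC
7: · ADDGE
8: ✓ CMP  NZCV=0011
9: · ADDCC
10: · ADDGT
11: · MOVLS

EXEC = [2,3,5]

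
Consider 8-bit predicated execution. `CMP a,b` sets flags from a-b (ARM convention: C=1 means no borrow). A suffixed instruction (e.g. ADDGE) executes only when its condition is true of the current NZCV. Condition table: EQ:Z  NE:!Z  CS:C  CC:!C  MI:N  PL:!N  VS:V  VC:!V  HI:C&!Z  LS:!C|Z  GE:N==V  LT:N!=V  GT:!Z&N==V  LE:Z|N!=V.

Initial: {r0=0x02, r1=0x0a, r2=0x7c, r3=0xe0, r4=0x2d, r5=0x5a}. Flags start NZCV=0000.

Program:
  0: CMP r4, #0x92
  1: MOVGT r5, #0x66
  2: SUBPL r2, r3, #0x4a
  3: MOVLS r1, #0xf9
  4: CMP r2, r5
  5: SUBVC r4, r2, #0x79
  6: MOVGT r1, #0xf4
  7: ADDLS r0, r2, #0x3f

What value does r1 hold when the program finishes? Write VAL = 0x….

0: ✓ CMP  NZCV=1001
1: ✓ MOVGT  r5←0x66
2: · SUBPL
3: ✓ MOVLS  r1←0xf9
4: ✓ CMP  NZCV=0010
5: ✓ SUBVC  r4←0x03
6: ✓ MOVGT  r1←0xf4
7: · ADDLS

VAL = 0xf4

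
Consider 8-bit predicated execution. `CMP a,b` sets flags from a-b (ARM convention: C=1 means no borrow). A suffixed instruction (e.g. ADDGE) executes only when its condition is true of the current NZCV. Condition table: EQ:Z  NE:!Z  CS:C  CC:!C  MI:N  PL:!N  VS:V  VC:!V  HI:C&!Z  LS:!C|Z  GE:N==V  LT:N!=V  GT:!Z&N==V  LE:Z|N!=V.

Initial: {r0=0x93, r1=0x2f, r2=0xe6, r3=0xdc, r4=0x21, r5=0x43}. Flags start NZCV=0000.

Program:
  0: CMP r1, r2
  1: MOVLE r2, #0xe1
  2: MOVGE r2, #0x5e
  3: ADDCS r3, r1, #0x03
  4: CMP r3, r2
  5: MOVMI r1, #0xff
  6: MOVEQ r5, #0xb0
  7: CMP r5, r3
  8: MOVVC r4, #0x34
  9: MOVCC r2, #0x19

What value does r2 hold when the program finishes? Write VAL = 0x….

0: ✓ CMP  NZCV=0000
1: · MOVLE
2: ✓ MOVGE  r2←0x5e
3: · ADDCS
4: ✓ CMP  NZCV=0011
5: · MOVMI
6: · MOVEQ
7: ✓ CMP  NZCV=0000
8: ✓ MOVVC  r4←0x34
9: ✓ MOVCC  r2←0x19

VAL = 0x19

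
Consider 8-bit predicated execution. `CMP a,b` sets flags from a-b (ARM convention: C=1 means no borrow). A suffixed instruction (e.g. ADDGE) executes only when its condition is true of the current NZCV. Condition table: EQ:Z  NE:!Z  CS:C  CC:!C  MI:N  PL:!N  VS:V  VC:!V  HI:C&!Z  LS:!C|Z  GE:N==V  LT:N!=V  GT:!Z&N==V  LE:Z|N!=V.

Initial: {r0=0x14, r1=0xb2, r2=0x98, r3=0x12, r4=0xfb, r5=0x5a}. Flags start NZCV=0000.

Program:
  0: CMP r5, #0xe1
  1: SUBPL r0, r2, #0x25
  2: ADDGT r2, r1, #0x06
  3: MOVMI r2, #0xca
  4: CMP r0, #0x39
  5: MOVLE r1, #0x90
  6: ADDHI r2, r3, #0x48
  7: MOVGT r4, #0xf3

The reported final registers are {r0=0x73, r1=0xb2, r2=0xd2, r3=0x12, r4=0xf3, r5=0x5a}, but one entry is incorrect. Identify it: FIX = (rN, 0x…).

[0] flags=0000 → (cmp)
[1] flags=0000 PL?T → r0=0x73
[2] flags=0000 GT?T → r2=0xb8
[3] flags=0000 MI?F → skip
[4] flags=0010 → (cmp)
[5] flags=0010 LE?F → skip
[6] flags=0010 HI?T → r2=0x5a
[7] flags=0010 GT?T → r4=0xf3

FIX = (r2, 0x5a)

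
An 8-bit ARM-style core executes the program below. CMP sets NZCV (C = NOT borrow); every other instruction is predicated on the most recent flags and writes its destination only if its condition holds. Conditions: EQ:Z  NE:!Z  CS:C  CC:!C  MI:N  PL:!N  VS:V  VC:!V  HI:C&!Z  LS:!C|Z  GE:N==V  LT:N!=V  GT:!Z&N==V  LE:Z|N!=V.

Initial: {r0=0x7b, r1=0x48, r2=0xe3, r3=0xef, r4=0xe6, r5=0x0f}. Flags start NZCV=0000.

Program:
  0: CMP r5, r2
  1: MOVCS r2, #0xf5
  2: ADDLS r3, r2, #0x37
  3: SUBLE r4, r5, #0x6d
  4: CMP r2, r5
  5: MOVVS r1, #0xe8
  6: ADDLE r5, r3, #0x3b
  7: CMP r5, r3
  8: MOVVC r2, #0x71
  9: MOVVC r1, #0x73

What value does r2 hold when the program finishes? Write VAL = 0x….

VAL = 0x71

0: ✓ CMP  NZCV=0000
1: · MOVCS
2: ✓ ADDLS  r3←0x1a
3: · SUBLE
4: ✓ CMP  NZCV=1010
5: · MOVVS
6: ✓ ADDLE  r5←0x55
7: ✓ CMP  NZCV=0010
8: ✓ MOVVC  r2←0x71
9: ✓ MOVVC  r1←0x73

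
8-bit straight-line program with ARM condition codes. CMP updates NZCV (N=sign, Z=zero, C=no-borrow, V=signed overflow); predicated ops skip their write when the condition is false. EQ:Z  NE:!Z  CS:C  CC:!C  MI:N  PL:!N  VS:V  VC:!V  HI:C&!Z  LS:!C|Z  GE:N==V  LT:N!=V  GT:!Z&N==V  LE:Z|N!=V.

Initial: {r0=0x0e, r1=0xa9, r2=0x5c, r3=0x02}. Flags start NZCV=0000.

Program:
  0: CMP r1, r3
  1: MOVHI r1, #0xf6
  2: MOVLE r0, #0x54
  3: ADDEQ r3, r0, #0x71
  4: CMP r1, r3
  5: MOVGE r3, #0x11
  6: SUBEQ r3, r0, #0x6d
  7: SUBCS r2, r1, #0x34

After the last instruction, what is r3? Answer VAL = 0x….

0: ✓ CMP  NZCV=1010
1: ✓ MOVHI  r1←0xf6
2: ✓ MOVLE  r0←0x54
3: · ADDEQ
4: ✓ CMP  NZCV=1010
5: · MOVGE
6: · SUBEQ
7: ✓ SUBCS  r2←0xc2

VAL = 0x02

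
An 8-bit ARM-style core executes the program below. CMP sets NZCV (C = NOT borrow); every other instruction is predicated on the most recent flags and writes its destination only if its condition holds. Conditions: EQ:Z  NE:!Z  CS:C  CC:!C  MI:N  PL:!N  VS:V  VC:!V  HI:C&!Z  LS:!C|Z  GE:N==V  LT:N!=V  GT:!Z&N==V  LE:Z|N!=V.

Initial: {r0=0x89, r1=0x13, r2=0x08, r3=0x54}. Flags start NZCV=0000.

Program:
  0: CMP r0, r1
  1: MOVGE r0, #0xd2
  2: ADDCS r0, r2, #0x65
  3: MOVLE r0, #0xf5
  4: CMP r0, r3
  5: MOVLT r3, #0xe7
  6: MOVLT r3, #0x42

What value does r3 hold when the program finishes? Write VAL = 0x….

[0] flags=0011 → (cmp)
[1] flags=0011 GE?F → skip
[2] flags=0011 CS?T → r0=0x6d
[3] flags=0011 LE?T → r0=0xf5
[4] flags=1010 → (cmp)
[5] flags=1010 LT?T → r3=0xe7
[6] flags=1010 LT?T → r3=0x42

VAL = 0x42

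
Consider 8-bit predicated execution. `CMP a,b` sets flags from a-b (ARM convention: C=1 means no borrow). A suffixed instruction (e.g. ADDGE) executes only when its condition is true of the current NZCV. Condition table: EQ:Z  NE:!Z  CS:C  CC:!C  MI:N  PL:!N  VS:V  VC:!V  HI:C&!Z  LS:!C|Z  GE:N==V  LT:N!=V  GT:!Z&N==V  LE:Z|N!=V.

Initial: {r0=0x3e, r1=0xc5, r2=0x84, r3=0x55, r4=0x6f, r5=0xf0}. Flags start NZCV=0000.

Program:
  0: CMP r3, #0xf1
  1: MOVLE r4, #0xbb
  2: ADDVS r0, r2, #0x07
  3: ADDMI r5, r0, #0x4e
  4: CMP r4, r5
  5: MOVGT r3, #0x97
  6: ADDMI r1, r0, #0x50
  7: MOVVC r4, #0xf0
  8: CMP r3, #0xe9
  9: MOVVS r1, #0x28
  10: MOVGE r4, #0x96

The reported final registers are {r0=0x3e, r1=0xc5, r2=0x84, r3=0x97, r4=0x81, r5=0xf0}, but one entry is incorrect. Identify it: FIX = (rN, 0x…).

[0] flags=0000 → (cmp)
[1] flags=0000 LE?F → skip
[2] flags=0000 VS?F → skip
[3] flags=0000 MI?F → skip
[4] flags=0000 → (cmp)
[5] flags=0000 GT?T → r3=0x97
[6] flags=0000 MI?F → skip
[7] flags=0000 VC?T → r4=0xf0
[8] flags=1000 → (cmp)
[9] flags=1000 VS?F → skip
[10] flags=1000 GE?F → skip

FIX = (r4, 0xf0)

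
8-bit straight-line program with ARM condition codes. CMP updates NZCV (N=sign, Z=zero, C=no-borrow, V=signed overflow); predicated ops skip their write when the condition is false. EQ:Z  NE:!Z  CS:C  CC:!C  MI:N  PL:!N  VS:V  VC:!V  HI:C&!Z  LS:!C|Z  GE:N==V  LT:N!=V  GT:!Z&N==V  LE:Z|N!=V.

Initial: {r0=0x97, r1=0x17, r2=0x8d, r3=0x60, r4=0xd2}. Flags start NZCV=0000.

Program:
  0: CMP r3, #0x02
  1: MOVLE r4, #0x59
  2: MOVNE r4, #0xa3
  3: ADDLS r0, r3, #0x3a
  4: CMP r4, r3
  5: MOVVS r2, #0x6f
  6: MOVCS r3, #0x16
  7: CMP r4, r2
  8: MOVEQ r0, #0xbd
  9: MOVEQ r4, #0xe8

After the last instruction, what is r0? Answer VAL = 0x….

[0] flags=0010 → (cmp)
[1] flags=0010 LE?F → skip
[2] flags=0010 NE?T → r4=0xa3
[3] flags=0010 LS?F → skip
[4] flags=0011 → (cmp)
[5] flags=0011 VS?T → r2=0x6f
[6] flags=0011 CS?T → r3=0x16
[7] flags=0011 → (cmp)
[8] flags=0011 EQ?F → skip
[9] flags=0011 EQ?F → skip

VAL = 0x97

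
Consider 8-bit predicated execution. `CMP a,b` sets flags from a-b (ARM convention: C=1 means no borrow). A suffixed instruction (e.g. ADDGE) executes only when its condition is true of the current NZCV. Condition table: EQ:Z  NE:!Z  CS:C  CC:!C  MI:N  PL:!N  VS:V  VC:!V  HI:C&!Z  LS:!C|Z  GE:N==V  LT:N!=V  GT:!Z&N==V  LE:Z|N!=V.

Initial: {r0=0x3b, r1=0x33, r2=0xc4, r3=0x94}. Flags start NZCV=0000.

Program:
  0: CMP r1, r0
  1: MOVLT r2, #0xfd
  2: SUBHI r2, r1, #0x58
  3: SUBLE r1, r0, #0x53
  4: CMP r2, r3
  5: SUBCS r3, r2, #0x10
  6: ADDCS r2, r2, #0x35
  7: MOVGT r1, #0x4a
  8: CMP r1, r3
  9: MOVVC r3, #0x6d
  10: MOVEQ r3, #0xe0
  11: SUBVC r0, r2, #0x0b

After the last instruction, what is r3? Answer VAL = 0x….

VAL = 0x6d

[0] flags=1000 → (cmp)
[1] flags=1000 LT?T → r2=0xfd
[2] flags=1000 HI?F → skip
[3] flags=1000 LE?T → r1=0xe8
[4] flags=0010 → (cmp)
[5] flags=0010 CS?T → r3=0xed
[6] flags=0010 CS?T → r2=0x32
[7] flags=0010 GT?T → r1=0x4a
[8] flags=0000 → (cmp)
[9] flags=0000 VC?T → r3=0x6d
[10] flags=0000 EQ?F → skip
[11] flags=0000 VC?T → r0=0x27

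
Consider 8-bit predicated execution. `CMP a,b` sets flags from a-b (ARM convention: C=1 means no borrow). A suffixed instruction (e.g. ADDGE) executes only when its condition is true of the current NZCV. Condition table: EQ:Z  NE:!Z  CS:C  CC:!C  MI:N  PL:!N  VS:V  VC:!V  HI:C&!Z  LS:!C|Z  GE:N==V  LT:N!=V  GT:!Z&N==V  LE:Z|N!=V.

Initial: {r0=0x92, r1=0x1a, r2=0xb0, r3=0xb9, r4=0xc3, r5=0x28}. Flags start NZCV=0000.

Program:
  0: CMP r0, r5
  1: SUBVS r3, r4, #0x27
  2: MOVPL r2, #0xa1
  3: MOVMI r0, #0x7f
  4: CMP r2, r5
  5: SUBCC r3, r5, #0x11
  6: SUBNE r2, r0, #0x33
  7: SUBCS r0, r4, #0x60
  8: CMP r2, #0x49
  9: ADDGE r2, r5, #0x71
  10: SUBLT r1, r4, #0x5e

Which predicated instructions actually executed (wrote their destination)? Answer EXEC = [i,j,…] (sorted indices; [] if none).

[0] flags=0011 → (cmp)
[1] flags=0011 VS?T → r3=0x9c
[2] flags=0011 PL?T → r2=0xa1
[3] flags=0011 MI?F → skip
[4] flags=0011 → (cmp)
[5] flags=0011 CC?F → skip
[6] flags=0011 NE?T → r2=0x5f
[7] flags=0011 CS?T → r0=0x63
[8] flags=0010 → (cmp)
[9] flags=0010 GE?T → r2=0x99
[10] flags=0010 LT?F → skip

EXEC = [1,2,6,7,9]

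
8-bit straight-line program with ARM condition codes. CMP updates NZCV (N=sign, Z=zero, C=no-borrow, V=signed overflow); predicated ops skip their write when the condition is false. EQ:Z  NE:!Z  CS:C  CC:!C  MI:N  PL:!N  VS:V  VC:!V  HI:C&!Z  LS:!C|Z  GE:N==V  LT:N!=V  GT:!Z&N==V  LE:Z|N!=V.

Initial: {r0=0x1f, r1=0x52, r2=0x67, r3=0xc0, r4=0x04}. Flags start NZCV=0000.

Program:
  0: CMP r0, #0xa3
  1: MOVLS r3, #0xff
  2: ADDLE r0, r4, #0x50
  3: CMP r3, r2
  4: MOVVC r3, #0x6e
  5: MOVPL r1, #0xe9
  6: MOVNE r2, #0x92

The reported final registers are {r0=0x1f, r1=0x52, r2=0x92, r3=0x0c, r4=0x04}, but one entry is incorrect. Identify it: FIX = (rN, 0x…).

FIX = (r3, 0x6e)

0: ✓ CMP  NZCV=0000
1: ✓ MOVLS  r3←0xff
2: · ADDLE
3: ✓ CMP  NZCV=1010
4: ✓ MOVVC  r3←0x6e
5: · MOVPL
6: ✓ MOVNE  r2←0x92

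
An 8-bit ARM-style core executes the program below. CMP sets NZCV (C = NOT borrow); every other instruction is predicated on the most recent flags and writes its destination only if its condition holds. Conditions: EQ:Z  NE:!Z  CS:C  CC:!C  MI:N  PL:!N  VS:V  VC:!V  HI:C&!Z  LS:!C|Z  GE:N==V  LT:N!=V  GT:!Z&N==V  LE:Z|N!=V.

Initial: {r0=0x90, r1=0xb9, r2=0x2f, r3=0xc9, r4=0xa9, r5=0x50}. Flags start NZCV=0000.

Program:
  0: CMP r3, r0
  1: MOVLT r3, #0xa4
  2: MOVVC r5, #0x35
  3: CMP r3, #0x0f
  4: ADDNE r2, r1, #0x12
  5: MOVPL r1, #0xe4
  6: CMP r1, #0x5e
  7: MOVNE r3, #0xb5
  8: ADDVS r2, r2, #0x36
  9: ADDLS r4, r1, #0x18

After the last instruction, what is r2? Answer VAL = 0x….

VAL = 0x01

[0] flags=0010 → (cmp)
[1] flags=0010 LT?F → skip
[2] flags=0010 VC?T → r5=0x35
[3] flags=1010 → (cmp)
[4] flags=1010 NE?T → r2=0xcb
[5] flags=1010 PL?F → skip
[6] flags=0011 → (cmp)
[7] flags=0011 NE?T → r3=0xb5
[8] flags=0011 VS?T → r2=0x01
[9] flags=0011 LS?F → skip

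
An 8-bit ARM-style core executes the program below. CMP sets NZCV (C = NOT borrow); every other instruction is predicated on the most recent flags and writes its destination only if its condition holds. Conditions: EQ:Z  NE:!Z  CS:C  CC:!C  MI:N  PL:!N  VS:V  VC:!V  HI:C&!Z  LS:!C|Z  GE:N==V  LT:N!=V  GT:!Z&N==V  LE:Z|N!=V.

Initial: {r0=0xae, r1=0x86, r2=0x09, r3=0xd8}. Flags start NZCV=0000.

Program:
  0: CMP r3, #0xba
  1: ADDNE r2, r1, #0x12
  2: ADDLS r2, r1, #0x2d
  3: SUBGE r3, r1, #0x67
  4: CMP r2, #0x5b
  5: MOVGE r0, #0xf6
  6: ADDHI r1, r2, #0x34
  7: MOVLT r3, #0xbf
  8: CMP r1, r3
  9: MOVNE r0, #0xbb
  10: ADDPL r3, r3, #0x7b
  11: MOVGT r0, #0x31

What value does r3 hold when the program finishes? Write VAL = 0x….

VAL = 0x3a

[0] flags=0010 → (cmp)
[1] flags=0010 NE?T → r2=0x98
[2] flags=0010 LS?F → skip
[3] flags=0010 GE?T → r3=0x1f
[4] flags=0011 → (cmp)
[5] flags=0011 GE?F → skip
[6] flags=0011 HI?T → r1=0xcc
[7] flags=0011 LT?T → r3=0xbf
[8] flags=0010 → (cmp)
[9] flags=0010 NE?T → r0=0xbb
[10] flags=0010 PL?T → r3=0x3a
[11] flags=0010 GT?T → r0=0x31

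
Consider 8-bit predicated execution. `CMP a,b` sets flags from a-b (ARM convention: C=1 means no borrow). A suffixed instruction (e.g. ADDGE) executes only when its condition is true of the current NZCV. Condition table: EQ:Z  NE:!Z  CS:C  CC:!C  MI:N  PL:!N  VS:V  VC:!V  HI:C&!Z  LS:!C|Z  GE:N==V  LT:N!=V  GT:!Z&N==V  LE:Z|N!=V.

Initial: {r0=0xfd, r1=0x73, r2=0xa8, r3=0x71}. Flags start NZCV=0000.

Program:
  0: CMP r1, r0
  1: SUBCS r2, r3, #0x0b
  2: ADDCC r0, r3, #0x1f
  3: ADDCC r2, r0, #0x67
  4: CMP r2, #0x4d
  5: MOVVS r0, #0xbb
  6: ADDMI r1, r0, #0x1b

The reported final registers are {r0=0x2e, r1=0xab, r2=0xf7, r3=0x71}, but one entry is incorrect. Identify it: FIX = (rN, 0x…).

FIX = (r0, 0x90)

0: ✓ CMP  NZCV=0000
1: · SUBCS
2: ✓ ADDCC  r0←0x90
3: ✓ ADDCC  r2←0xf7
4: ✓ CMP  NZCV=1010
5: · MOVVS
6: ✓ ADDMI  r1←0xab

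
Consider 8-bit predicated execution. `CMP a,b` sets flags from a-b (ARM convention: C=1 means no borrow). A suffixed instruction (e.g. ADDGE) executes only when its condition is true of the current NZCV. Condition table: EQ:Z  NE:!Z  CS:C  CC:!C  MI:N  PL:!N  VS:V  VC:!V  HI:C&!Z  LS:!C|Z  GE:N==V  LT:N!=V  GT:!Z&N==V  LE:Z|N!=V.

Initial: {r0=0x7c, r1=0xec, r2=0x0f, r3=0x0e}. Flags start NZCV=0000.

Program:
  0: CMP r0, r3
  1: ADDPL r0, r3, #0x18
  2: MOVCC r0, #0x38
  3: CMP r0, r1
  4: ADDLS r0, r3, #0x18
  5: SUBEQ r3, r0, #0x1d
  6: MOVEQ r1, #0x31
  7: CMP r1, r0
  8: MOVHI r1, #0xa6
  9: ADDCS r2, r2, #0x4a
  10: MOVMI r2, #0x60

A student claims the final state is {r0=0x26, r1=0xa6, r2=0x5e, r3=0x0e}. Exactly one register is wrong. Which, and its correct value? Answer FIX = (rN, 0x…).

FIX = (r2, 0x60)

[0] flags=0010 → (cmp)
[1] flags=0010 PL?T → r0=0x26
[2] flags=0010 CC?F → skip
[3] flags=0000 → (cmp)
[4] flags=0000 LS?T → r0=0x26
[5] flags=0000 EQ?F → skip
[6] flags=0000 EQ?F → skip
[7] flags=1010 → (cmp)
[8] flags=1010 HI?T → r1=0xa6
[9] flags=1010 CS?T → r2=0x59
[10] flags=1010 MI?T → r2=0x60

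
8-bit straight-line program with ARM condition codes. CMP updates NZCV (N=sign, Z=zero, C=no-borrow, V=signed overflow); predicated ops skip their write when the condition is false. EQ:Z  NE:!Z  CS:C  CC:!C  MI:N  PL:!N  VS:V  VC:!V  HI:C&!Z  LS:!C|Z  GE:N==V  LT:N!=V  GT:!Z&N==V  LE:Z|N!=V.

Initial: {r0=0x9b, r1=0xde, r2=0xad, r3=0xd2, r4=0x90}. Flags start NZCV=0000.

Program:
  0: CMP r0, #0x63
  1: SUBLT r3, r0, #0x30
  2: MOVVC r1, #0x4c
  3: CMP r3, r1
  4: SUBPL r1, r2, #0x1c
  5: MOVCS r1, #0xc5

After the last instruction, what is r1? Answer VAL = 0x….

[0] flags=0011 → (cmp)
[1] flags=0011 LT?T → r3=0x6b
[2] flags=0011 VC?F → skip
[3] flags=1001 → (cmp)
[4] flags=1001 PL?F → skip
[5] flags=1001 CS?F → skip

VAL = 0xde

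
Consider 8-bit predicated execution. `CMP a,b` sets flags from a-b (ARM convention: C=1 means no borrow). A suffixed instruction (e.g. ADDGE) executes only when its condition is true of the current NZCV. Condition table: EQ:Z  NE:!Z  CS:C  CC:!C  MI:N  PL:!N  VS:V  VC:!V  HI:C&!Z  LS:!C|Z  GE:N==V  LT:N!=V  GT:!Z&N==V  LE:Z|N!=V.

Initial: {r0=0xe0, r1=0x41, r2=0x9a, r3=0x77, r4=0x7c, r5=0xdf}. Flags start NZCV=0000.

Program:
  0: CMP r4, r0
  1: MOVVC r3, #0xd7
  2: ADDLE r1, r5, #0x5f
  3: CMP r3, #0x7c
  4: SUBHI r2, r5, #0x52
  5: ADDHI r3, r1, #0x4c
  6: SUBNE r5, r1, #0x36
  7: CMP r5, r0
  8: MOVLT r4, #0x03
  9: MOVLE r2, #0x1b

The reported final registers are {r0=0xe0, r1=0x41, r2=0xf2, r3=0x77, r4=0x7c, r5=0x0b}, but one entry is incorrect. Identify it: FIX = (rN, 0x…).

[0] flags=1001 → (cmp)
[1] flags=1001 VC?F → skip
[2] flags=1001 LE?F → skip
[3] flags=1000 → (cmp)
[4] flags=1000 HI?F → skip
[5] flags=1000 HI?F → skip
[6] flags=1000 NE?T → r5=0x0b
[7] flags=0000 → (cmp)
[8] flags=0000 LT?F → skip
[9] flags=0000 LE?F → skip

FIX = (r2, 0x9a)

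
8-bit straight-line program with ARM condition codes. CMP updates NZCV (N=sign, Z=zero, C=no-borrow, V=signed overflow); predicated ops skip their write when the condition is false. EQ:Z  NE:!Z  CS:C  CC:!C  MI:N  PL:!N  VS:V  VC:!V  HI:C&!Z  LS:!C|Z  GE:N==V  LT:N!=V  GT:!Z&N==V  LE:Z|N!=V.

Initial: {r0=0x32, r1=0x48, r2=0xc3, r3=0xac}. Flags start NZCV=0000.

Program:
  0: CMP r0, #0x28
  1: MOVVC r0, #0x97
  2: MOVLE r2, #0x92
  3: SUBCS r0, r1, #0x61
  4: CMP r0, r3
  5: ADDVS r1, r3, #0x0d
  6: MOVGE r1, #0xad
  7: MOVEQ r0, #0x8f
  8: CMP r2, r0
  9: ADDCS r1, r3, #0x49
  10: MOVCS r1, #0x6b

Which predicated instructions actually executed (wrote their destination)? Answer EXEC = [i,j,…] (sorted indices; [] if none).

[0] flags=0010 → (cmp)
[1] flags=0010 VC?T → r0=0x97
[2] flags=0010 LE?F → skip
[3] flags=0010 CS?T → r0=0xe7
[4] flags=0010 → (cmp)
[5] flags=0010 VS?F → skip
[6] flags=0010 GE?T → r1=0xad
[7] flags=0010 EQ?F → skip
[8] flags=1000 → (cmp)
[9] flags=1000 CS?F → skip
[10] flags=1000 CS?F → skip

EXEC = [1,3,6]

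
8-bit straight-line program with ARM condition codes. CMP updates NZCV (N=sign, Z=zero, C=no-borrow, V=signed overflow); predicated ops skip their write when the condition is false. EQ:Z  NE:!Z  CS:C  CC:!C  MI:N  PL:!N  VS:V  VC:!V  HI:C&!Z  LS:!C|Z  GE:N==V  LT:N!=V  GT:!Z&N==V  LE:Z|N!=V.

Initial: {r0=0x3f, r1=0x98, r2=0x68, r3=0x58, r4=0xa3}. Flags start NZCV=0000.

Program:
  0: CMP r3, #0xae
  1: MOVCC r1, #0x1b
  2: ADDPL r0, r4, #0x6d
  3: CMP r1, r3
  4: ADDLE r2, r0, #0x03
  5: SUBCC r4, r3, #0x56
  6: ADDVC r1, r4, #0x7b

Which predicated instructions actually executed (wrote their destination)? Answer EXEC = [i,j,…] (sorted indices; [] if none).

0: ✓ CMP  NZCV=1001
1: ✓ MOVCC  r1←0x1b
2: · ADDPL
3: ✓ CMP  NZCV=1000
4: ✓ ADDLE  r2←0x42
5: ✓ SUBCC  r4←0x02
6: ✓ ADDVC  r1←0x7d

EXEC = [1,4,5,6]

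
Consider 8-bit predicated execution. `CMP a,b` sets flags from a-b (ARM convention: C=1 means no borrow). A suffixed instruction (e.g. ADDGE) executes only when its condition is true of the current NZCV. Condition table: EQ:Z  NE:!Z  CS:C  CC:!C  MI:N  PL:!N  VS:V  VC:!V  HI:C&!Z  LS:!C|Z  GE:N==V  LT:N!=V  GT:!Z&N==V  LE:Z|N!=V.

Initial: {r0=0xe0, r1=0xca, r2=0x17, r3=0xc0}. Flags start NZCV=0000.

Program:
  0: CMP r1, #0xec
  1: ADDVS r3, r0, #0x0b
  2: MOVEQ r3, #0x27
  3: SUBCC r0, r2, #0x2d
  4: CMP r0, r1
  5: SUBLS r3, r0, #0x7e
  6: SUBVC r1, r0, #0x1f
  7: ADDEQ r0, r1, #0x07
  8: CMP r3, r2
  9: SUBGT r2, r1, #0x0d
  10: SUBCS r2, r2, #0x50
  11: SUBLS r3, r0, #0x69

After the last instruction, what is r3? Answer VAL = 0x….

0: ✓ CMP  NZCV=1000
1: · ADDVS
2: · MOVEQ
3: ✓ SUBCC  r0←0xea
4: ✓ CMP  NZCV=0010
5: · SUBLS
6: ✓ SUBVC  r1←0xcb
7: · ADDEQ
8: ✓ CMP  NZCV=1010
9: · SUBGT
10: ✓ SUBCS  r2←0xc7
11: · SUBLS

VAL = 0xc0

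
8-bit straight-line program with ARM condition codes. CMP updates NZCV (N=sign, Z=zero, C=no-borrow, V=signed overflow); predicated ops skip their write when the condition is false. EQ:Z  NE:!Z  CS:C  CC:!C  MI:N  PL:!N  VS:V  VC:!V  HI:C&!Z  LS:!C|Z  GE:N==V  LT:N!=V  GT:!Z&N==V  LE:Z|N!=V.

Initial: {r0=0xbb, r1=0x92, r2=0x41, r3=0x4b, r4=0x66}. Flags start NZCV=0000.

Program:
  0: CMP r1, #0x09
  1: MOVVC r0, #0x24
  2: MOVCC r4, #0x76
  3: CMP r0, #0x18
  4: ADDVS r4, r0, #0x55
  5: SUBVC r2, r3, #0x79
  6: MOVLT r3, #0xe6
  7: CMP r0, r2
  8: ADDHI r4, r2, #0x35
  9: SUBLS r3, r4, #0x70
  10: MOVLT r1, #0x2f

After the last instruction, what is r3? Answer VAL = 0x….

VAL = 0xf6

[0] flags=1010 → (cmp)
[1] flags=1010 VC?T → r0=0x24
[2] flags=1010 CC?F → skip
[3] flags=0010 → (cmp)
[4] flags=0010 VS?F → skip
[5] flags=0010 VC?T → r2=0xd2
[6] flags=0010 LT?F → skip
[7] flags=0000 → (cmp)
[8] flags=0000 HI?F → skip
[9] flags=0000 LS?T → r3=0xf6
[10] flags=0000 LT?F → skip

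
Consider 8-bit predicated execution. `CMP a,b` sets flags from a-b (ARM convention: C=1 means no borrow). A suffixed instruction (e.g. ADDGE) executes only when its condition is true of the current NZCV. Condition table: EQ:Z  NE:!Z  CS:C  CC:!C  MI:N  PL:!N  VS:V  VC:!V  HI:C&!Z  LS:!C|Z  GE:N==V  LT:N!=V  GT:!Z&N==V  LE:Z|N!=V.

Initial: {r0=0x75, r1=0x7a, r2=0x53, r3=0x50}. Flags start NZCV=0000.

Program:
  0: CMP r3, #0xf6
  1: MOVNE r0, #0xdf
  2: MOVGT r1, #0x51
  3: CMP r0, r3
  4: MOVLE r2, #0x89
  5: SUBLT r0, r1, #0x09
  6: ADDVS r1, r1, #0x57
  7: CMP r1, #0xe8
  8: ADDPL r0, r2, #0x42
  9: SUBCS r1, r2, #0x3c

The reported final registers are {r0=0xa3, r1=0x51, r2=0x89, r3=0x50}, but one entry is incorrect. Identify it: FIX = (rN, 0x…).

FIX = (r0, 0xcb)

0: ✓ CMP  NZCV=0000
1: ✓ MOVNE  r0←0xdf
2: ✓ MOVGT  r1←0x51
3: ✓ CMP  NZCV=1010
4: ✓ MOVLE  r2←0x89
5: ✓ SUBLT  r0←0x48
6: · ADDVS
7: ✓ CMP  NZCV=0000
8: ✓ ADDPL  r0←0xcb
9: · SUBCS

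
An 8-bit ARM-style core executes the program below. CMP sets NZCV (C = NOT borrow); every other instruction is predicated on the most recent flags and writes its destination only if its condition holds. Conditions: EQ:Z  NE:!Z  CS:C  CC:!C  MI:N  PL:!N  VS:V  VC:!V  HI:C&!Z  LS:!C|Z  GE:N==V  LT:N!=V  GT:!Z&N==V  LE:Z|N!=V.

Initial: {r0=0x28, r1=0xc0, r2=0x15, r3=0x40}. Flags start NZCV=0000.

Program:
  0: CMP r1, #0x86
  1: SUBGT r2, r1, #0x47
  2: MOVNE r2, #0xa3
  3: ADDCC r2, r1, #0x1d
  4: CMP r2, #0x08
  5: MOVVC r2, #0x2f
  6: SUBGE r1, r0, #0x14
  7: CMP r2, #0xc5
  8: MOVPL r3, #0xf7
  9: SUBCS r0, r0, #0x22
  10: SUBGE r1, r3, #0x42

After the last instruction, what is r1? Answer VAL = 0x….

VAL = 0xb5

[0] flags=0010 → (cmp)
[1] flags=0010 GT?T → r2=0x79
[2] flags=0010 NE?T → r2=0xa3
[3] flags=0010 CC?F → skip
[4] flags=1010 → (cmp)
[5] flags=1010 VC?T → r2=0x2f
[6] flags=1010 GE?F → skip
[7] flags=0000 → (cmp)
[8] flags=0000 PL?T → r3=0xf7
[9] flags=0000 CS?F → skip
[10] flags=0000 GE?T → r1=0xb5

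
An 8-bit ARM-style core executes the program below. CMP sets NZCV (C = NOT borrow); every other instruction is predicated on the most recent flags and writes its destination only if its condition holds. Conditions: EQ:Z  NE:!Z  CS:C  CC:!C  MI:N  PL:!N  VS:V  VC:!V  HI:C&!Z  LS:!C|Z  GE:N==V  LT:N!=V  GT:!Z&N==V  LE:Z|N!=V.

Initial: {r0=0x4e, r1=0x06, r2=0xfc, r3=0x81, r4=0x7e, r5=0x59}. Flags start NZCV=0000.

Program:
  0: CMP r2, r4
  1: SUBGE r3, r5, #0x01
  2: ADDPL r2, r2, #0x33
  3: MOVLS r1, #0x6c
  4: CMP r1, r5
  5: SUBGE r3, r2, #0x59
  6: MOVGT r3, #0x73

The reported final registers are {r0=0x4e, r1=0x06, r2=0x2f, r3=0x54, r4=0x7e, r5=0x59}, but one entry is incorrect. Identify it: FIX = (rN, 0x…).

0: ✓ CMP  NZCV=0011
1: · SUBGE
2: ✓ ADDPL  r2←0x2f
3: · MOVLS
4: ✓ CMP  NZCV=1000
5: · SUBGE
6: · MOVGT

FIX = (r3, 0x81)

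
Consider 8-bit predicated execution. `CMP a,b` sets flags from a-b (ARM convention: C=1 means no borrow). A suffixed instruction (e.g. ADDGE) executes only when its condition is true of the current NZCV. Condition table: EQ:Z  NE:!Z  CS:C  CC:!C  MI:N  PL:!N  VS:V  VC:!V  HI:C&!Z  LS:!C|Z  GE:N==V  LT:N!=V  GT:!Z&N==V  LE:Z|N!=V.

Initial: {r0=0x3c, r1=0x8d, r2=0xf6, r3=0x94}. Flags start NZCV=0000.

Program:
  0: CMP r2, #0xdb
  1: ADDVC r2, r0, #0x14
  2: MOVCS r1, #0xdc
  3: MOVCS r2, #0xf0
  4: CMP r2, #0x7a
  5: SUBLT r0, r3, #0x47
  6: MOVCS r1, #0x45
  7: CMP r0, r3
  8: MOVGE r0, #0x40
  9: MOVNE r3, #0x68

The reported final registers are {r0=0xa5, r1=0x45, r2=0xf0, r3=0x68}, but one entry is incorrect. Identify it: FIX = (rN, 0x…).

[0] flags=0010 → (cmp)
[1] flags=0010 VC?T → r2=0x50
[2] flags=0010 CS?T → r1=0xdc
[3] flags=0010 CS?T → r2=0xf0
[4] flags=0011 → (cmp)
[5] flags=0011 LT?T → r0=0x4d
[6] flags=0011 CS?T → r1=0x45
[7] flags=1001 → (cmp)
[8] flags=1001 GE?T → r0=0x40
[9] flags=1001 NE?T → r3=0x68

FIX = (r0, 0x40)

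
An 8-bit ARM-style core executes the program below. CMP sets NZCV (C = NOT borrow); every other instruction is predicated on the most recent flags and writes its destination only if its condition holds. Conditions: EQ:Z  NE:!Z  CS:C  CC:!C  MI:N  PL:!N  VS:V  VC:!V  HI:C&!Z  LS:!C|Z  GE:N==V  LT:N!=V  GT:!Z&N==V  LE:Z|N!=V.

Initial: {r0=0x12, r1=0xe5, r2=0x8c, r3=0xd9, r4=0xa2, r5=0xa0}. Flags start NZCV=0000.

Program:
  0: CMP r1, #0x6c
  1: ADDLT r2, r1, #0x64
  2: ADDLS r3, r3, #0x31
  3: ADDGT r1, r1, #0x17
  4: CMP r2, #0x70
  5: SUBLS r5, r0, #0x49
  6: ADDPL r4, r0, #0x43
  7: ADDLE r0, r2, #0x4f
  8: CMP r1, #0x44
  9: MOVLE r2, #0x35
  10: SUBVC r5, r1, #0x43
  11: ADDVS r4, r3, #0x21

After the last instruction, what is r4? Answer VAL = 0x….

0: ✓ CMP  NZCV=0011
1: ✓ ADDLT  r2←0x49
2: · ADDLS
3: · ADDGT
4: ✓ CMP  NZCV=1000
5: ✓ SUBLS  r5←0xc9
6: · ADDPL
7: ✓ ADDLE  r0←0x98
8: ✓ CMP  NZCV=1010
9: ✓ MOVLE  r2←0x35
10: ✓ SUBVC  r5←0xa2
11: · ADDVS

VAL = 0xa2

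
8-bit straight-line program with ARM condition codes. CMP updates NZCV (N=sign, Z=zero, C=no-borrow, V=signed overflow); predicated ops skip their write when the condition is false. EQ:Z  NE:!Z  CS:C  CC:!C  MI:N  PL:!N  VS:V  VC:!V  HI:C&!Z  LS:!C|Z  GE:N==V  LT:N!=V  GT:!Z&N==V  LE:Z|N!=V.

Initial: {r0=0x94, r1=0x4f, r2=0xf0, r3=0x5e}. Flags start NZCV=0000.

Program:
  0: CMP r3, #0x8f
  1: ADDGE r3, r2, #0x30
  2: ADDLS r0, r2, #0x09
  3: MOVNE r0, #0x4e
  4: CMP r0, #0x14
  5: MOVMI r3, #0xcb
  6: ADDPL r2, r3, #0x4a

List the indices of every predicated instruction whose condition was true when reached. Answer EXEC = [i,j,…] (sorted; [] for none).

0: ✓ CMP  NZCV=1001
1: ✓ ADDGE  r3←0x20
2: ✓ ADDLS  r0←0xf9
3: ✓ MOVNE  r0←0x4e
4: ✓ CMP  NZCV=0010
5: · MOVMI
6: ✓ ADDPL  r2←0x6a

EXEC = [1,2,3,6]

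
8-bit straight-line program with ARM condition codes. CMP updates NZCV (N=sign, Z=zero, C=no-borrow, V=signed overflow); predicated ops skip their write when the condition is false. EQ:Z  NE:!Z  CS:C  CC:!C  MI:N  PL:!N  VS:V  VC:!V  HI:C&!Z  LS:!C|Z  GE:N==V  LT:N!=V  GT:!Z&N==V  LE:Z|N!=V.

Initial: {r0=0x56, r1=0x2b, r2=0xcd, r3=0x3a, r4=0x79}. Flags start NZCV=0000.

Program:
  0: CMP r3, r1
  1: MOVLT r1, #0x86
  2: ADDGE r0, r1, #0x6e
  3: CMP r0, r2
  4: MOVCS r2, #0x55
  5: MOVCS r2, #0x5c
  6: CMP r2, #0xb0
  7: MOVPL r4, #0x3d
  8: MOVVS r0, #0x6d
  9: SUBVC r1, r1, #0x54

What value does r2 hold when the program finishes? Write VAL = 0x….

VAL = 0xcd

0: ✓ CMP  NZCV=0010
1: · MOVLT
2: ✓ ADDGE  r0←0x99
3: ✓ CMP  NZCV=1000
4: · MOVCS
5: · MOVCS
6: ✓ CMP  NZCV=0010
7: ✓ MOVPL  r4←0x3d
8: · MOVVS
9: ✓ SUBVC  r1←0xd7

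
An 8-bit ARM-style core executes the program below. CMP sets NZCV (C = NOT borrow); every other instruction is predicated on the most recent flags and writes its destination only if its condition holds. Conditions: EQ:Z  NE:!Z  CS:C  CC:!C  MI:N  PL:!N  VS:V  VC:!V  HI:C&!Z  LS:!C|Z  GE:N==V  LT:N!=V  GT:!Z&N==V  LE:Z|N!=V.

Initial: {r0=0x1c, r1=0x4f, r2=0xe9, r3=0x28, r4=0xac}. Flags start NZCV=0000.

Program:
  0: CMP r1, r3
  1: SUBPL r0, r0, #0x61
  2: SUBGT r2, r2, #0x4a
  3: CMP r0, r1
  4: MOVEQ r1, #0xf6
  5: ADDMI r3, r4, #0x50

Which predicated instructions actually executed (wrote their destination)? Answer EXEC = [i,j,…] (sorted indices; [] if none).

EXEC = [1,2]

[0] flags=0010 → (cmp)
[1] flags=0010 PL?T → r0=0xbb
[2] flags=0010 GT?T → r2=0x9f
[3] flags=0011 → (cmp)
[4] flags=0011 EQ?F → skip
[5] flags=0011 MI?F → skip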